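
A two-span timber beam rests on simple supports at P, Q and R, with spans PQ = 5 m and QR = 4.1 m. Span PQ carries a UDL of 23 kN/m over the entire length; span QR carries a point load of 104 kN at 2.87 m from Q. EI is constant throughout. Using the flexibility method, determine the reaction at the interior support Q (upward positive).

Take M_Q as the redundant. Released structure: two simple spans PQ and QR with a hinge at Q.
End slopes at the hinge Q, treating each span as simply supported:
  span PQ: UDL 23: wL³/(24EI) = 119.8/EI
  span QR: point load 104 at a = 2.87: Pab(L + b)/(6LEI) = 79.54/EI
  relative rotation θ_0 = (119.8 + 79.54)/EI = 199.3/EI
A unit hogging moment at Q produces rotation L₁/(3EI) + L₂/(3EI) = 3.033/EI.
Slope continuity at Q: θ_0 = M_Q·3.033/EI, so M_Q = 199.3/3.033 = 65.72 kN·m (hogging).
Span PQ, ΣM about P with M_Q applied at Q: R_Q^{PQ}·5 = 287.5 + 65.72, so R_Q^{PQ} = 70.64 kN and R_P = 115 − 70.64 = 44.36 kN.
Span QR, ΣM about R: R_Q^{QR}·4.1 = 127.9 + 65.72, so R_Q^{QR} = 47.23 kN and R_R = 104 − 47.23 = 56.77 kN.
R_Q = 70.64 + 47.23 = 117.9 kN.

R_Q = 117.9 kN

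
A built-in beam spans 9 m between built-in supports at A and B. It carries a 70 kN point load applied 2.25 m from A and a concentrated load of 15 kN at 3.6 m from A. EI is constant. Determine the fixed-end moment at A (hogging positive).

Release both end moments; the primary structure is a simply-supported span AB with redundants M_A and M_B.
End rotations of the released simple span under the applied load (×1/EI):
  at A: point load 70 at a = 2.25: Pab(L + b)/(6LEI) = 310.1/EI
  at B: point load 70 at a = 2.25: Pab(L + a)/(6LEI) = 221.5/EI
  at A: point load 15 at a = 3.6: Pab(L + b)/(6LEI) = 77.76/EI
  at B: point load 15 at a = 3.6: Pab(L + a)/(6LEI) = 68.04/EI
  θ_A0 = 387.8/EI,  θ_B0 = 289.5/EI
Flexibility coefficients: a unit moment at one end gives L/(3EI) there and L/(6EI) at the far end, so f₁₁ = f₂₂ = 3/EI and f₁₂ = f₂₁ = 1.5/EI.
Compatibility — zero rotation at each built-in end:
  3 M_A + 1.5 M_B = 387.8
  1.5 M_A + 3 M_B = 289.5
Solving the pair gives M_A = 108 kN·m and M_B = 42.49 kN·m (hogging).

M_A = 108 kN·m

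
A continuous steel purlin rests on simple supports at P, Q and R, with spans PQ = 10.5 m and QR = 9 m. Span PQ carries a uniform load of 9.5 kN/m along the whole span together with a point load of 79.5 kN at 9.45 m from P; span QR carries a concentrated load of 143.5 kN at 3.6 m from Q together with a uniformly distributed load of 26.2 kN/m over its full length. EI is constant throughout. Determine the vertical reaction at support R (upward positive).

R_R = 136.9 kN

Insert a hinge at Q; M_Q is the redundant, and each span becomes simply supported.
Discontinuity in slope at Q on the released structure — sum the simple-span end rotations:
  span PQ: UDL 9.5: wL³/(24EI) = 458.2/EI
  span PQ: point load 79.5 at a = 9.45: Pab(L + a)/(6LEI) = 249.8/EI
  span QR: point load 143.5 at a = 3.6: Pab(L + b)/(6LEI) = 743.9/EI
  span QR: UDL 26.2: wL³/(24EI) = 795.8/EI
  relative rotation θ_0 = (708 + 1540)/EI = 2248/EI
A unit hogging moment at Q produces rotation L₁/(3EI) + L₂/(3EI) = 6.5/EI.
Compatibility: M_Q·(L₁+L₂)/(3EI) = θ_0, giving M_Q = 345.8 kN·m (hogging).
Span QR, ΣM about R: R_Q^{QR}·9 = 1836 + 345.8, so R_Q^{QR} = 242.4 kN and R_R = 379.3 − 242.4 = 136.9 kN.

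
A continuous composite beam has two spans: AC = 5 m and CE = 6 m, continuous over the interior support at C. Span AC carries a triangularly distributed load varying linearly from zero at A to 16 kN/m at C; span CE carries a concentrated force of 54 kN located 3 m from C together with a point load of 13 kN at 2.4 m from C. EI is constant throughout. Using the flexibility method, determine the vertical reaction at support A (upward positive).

Insert a hinge at C; M_C is the redundant, and each span becomes simply supported.
Discontinuity in slope at C on the released structure — sum the simple-span end rotations:
  span AC: triangular load, peak 16: w₀L³/(45EI) = 44.44/EI
  span CE: point load 54 at a = 3: Pab(L + b)/(6LEI) = 121.5/EI
  span CE: point load 13 at a = 2.4: Pab(L + b)/(6LEI) = 29.95/EI
  relative rotation θ_0 = (44.44 + 151.5)/EI = 195.9/EI
A unit hogging moment at C produces rotation L₁/(3EI) + L₂/(3EI) = 3.667/EI.
Slope continuity at C: θ_0 = M_C·3.667/EI, so M_C = 195.9/3.667 = 53.43 kN·m (hogging).
Span AC, ΣM about A with M_C applied at C: R_C^{AC}·5 = 133.3 + 53.43, so R_C^{AC} = 37.35 kN and R_A = 40 − 37.35 = 2.648 kN.

R_A = 2.648 kN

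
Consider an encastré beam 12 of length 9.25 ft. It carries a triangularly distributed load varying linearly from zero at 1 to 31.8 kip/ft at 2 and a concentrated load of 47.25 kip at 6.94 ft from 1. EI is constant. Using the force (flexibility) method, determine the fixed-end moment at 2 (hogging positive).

M_2 = 197.5 kip·ft

Take the two fixed-end moments M_1, M_2 as redundants; the released structure is the simple span 12.
End rotations of the released simple span under the applied load (×1/EI):
  at 1: triangular load, peak 31.8: 7w₀L³/(360EI) = 489.4/EI
  at 2: triangular load, peak 31.8: w₀L³/(45EI) = 559.3/EI
  at 1: point load 47.25 at a = 6.94: Pab(L + b)/(6LEI) = 157.8/EI
  at 2: point load 47.25 at a = 6.94: Pab(L + a)/(6LEI) = 221/EI
  θ_10 = 647.2/EI,  θ_20 = 780.3/EI
Flexibility coefficients: a unit moment at one end gives L/(3EI) there and L/(6EI) at the far end, so f₁₁ = f₂₂ = 3.083/EI and f₁₂ = f₂₁ = 1.542/EI.
Compatibility — zero rotation at each built-in end:
  3.083 M_1 + 1.542 M_2 = 647.2
  1.542 M_1 + 3.083 M_2 = 780.3
Solving the pair gives M_1 = 111.1 kip·ft and M_2 = 197.5 kip·ft (hogging).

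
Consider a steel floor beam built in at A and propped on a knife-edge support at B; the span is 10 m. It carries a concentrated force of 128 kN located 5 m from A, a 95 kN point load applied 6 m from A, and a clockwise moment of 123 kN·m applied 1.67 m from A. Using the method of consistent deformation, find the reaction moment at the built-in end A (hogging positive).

Release the roller at B. Primary structure: cantilever fixed at A.
Deflection at B on the released cantilever, summing each load's contribution:
  point load 128 at a = 5: Pa²(3L − a)/(6EI) = 13333/EI
  point load 95 at a = 6: Pa²(3L − a)/(6EI) = 13680/EI
  clockwise couple 123 at a = 1.67: M₀a(2L − a)/(2EI) = 1883/EI
  δ_0 = 28896/EI
Tip deflection under a unit load at B: L³/(3EI) = 333.3/EI.
Compatibility at B: δ_0 − R_B·δ_{BB} = 0, so R_B = 28896/333.3 = 86.69 kN.
Moment equilibrium about A: M_A = Σ(load moments about A) − R_B·L = 1333 − 86.69×10 = 466.1 kN·m.

M_A = 466.1 kN·m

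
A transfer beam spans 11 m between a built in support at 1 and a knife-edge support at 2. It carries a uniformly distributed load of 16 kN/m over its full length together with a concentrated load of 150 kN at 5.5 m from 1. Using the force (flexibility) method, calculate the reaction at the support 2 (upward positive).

Remove the prop at 2; the released (primary) structure is a cantilever built in at 1.
Primary-structure tip deflection at 2 by superposition:
  UDL 16: wL⁴/(8EI) = 29282/EI
  point load 150 at a = 5.5: Pa²(3L − a)/(6EI) = 20797/EI
  δ_0 = 50079/EI
Flexibility coefficient — unit upward force at 2: δ_{22} = L³/(3EI) = 443.7/EI.
Compatibility at 2: δ_0 − R_2·δ_{22} = 0, so R_2 = 50079/443.7 = 112.9 kN.

R_2 = 112.9 kN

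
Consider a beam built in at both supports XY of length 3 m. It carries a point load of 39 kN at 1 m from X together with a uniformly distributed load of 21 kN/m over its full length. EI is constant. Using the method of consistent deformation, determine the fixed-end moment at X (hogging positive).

M_X = 33.08 kN·m

Release both end moments; the primary structure is a simply-supported span XY with redundants M_X and M_Y.
End rotations of the released simple span under the applied load (×1/EI):
  at X: point load 39 at a = 1: Pab(L + b)/(6LEI) = 21.67/EI
  at Y: point load 39 at a = 1: Pab(L + a)/(6LEI) = 17.33/EI
  at X: UDL 21: wL³/(24EI) = 23.62/EI
  at Y: UDL 21: wL³/(24EI) = 23.62/EI
  θ_X0 = 45.29/EI,  θ_Y0 = 40.96/EI
Flexibility coefficients: a unit moment at one end gives L/(3EI) there and L/(6EI) at the far end, so f₁₁ = f₂₂ = 1/EI and f₁₂ = f₂₁ = 0.5/EI.
Compatibility — zero rotation at each built-in end:
  1 M_X + 0.5 M_Y = 45.29
  0.5 M_X + 1 M_Y = 40.96
Solving the pair gives M_X = 33.08 kN·m and M_Y = 24.42 kN·m (hogging).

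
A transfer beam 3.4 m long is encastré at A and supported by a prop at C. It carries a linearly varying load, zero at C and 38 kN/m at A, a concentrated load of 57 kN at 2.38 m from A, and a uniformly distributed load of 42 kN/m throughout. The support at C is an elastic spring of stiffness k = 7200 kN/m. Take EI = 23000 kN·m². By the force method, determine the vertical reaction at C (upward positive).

R_C = 79.26 kN

Release the roller at C. Primary structure: cantilever fixed at A.
Free-end deflection of the primary structure under the applied loading (downward +):
  triangular load, peak 38 at the fixed end: w₀L⁴/(30EI) = 169.3/EI
  point load 57 at a = 2.38: Pa²(3L − a)/(6EI) = 420.8/EI
  UDL 42: wL⁴/(8EI) = 701.6/EI
  δ_0 = 1292/EI
Flexibility coefficient — unit upward force at C: δ_{CC} = L³/(3EI) = 13.1/EI.
With EI = 23000 kN·m²: δ_0 = 0.056159 m and δ_{CC} = 0.00057 m/kN.
Compatibility — the spring shortens by R_C/k under the reaction it provides: δ_0 − R_C·δ_{CC} = R_C/k. With 1/k = 0.000139 m/kN, R_C = δ_0 / (δ_{CC} + 1/k) = 0.056159 / (0.00057 + 0.000139) = 79.26 kN.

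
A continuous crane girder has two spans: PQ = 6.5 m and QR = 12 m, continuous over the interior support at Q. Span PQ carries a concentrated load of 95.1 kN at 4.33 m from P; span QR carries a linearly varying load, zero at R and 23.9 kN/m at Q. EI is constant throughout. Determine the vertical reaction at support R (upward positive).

Release continuity at Q by inserting a hinge; the redundant is the internal moment M_Q. The primary structure is two simply-supported spans PQ and QR.
Discontinuity in slope at Q on the released structure — sum the simple-span end rotations:
  span PQ: point load 95.1 at a = 4.33: Pab(L + a)/(6LEI) = 248.1/EI
  span QR: triangular load, peak 23.9: w₀L³/(45EI) = 917.8/EI
  relative rotation θ_0 = (248.1 + 917.8)/EI = 1166/EI
A unit hogging moment at Q produces rotation L₁/(3EI) + L₂/(3EI) = 6.167/EI.
Slope continuity at Q: θ_0 = M_Q·6.167/EI, so M_Q = 1166/6.167 = 189.1 kN·m (hogging).
Span QR, ΣM about R: R_Q^{QR}·12 = 1147 + 189.1, so R_Q^{QR} = 111.4 kN and R_R = 143.4 − 111.4 = 32.04 kN.

R_R = 32.04 kN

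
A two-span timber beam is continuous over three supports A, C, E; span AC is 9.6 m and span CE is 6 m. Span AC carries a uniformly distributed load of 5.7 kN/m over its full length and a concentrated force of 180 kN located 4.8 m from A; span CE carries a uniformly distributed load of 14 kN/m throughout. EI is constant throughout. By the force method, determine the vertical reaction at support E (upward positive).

Take M_C as the redundant. Released structure: two simple spans AC and CE with a hinge at C.
Discontinuity in slope at C on the released structure — sum the simple-span end rotations:
  span AC: UDL 5.7: wL³/(24EI) = 210.1/EI
  span AC: point load 180 at a = 4.8: Pab(L + a)/(6LEI) = 1037/EI
  span CE: UDL 14: wL³/(24EI) = 126/EI
  relative rotation θ_0 = (1247 + 126)/EI = 1373/EI
A unit hogging moment at C produces rotation L₁/(3EI) + L₂/(3EI) = 5.2/EI.
Compatibility: M_C·(L₁+L₂)/(3EI) = θ_0, giving M_C = 264 kN·m (hogging).
Span CE, ΣM about E: R_C^{CE}·6 = 252 + 264, so R_C^{CE} = 86 kN and R_E = 84 − 86 = -2.004 kN.

R_E = -2.004 kN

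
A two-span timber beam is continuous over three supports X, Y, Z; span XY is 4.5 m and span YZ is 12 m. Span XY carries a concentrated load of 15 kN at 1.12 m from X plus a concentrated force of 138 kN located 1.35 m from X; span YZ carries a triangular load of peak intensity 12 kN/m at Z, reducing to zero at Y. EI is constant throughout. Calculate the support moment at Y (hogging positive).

Take M_Y as the redundant. Released structure: two simple spans XY and YZ with a hinge at Y.
Discontinuity in slope at Y on the released structure — sum the simple-span end rotations:
  span XY: point load 15 at a = 1.12: Pab(L + a)/(6LEI) = 11.82/EI
  span XY: point load 138 at a = 1.35: Pab(L + a)/(6LEI) = 127.1/EI
  span YZ: triangular load, peak 12: 7w₀L³/(360EI) = 403.2/EI
  relative rotation θ_0 = (139 + 403.2)/EI = 542.2/EI
A unit hogging moment at Y produces rotation L₁/(3EI) + L₂/(3EI) = 5.5/EI.
Compatibility: M_Y·(L₁+L₂)/(3EI) = θ_0, giving M_Y = 98.58 kN·m (hogging).

M_Y = 98.58 kN·m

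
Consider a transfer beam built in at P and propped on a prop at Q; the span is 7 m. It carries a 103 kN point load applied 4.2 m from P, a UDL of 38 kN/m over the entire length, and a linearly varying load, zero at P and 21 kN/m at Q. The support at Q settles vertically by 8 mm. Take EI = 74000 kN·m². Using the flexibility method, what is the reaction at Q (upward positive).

R_Q = 179.5 kN

Take the reaction at Q as the redundant and release it; the primary structure is a cantilever fixed at P.
Free-end deflection of the primary structure under the applied loading (downward +):
  point load 103 at a = 4.2: Pa²(3L − a)/(6EI) = 5087/EI
  UDL 38: wL⁴/(8EI) = 11405/EI
  triangular load, peak 21 at the free end: 11w₀L⁴/(120EI) = 4622/EI
  δ_0 = 21114/EI
Tip deflection under a unit load at Q: L³/(3EI) = 114.3/EI.
With EI = 74000 kN·m²: δ_0 = 0.28533 m and δ_{QQ} = 0.001545 m/kN.
Compatibility — the beam at Q must follow the support down by 0.008 m: δ_0 − R_Q·δ_{QQ} = 0.008, so R_Q = (0.28533 − 0.008)/0.001545 = 179.5 kN.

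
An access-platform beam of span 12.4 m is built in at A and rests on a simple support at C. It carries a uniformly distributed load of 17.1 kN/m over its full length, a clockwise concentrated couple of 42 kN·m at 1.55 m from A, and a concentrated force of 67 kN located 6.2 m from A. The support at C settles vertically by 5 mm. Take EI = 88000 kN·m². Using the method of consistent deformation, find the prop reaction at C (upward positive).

Release the roller at C. Primary structure: cantilever fixed at A.
Free-end deflection of the primary structure under the applied loading (downward +):
  UDL 17.1: wL⁴/(8EI) = 50535/EI
  clockwise couple 42 at a = 1.55: M₀a(2L − a)/(2EI) = 756.8/EI
  point load 67 at a = 6.2: Pa²(3L − a)/(6EI) = 13307/EI
  δ_0 = 64599/EI
Tip deflection under a unit load at C: L³/(3EI) = 635.5/EI.
With EI = 88000 kN·m²: δ_0 = 0.73407 m and δ_{CC} = 0.007222 m/kN.
Compatibility — the beam at C must follow the support down by 0.005 m: δ_0 − R_C·δ_{CC} = 0.005, so R_C = (0.73407 − 0.005)/0.007222 = 101 kN.

R_C = 101 kN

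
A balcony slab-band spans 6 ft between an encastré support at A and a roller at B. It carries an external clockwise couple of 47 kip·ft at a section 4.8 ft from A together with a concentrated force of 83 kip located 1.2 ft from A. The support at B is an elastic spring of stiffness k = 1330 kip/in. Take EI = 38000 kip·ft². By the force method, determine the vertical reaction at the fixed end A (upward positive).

R_A = 67.58 kip

Remove the prop at B; the released (primary) structure is a cantilever built in at A.
Downward deflection at the released point B due to the loads:
  clockwise couple 47 at a = 4.8: M₀a(2L − a)/(2EI) = 812.2/EI
  point load 83 at a = 1.2: Pa²(3L − a)/(6EI) = 334.7/EI
  δ_0 = 1147/EI
Flexibility coefficient — unit upward force at B: δ_{BB} = L³/(3EI) = 72/EI.
With EI = 38000 kip·ft²: δ_0 = 0.030179 ft and δ_{BB} = 0.001895 ft/kip.
Compatibility — the spring shortens by R_B/k under the reaction it provides: δ_0 − R_B·δ_{BB} = R_B/k. With 1/k = 1/(1330×12) ft/kip = 0.000063 ft/kip, R_B = δ_0 / (δ_{BB} + 1/k) = 0.030179 / (0.001895 + 0.000063) = 15.42 kip.
Vertical equilibrium: R_A = ΣP − R_B = 83 − 15.42 = 67.58 kip.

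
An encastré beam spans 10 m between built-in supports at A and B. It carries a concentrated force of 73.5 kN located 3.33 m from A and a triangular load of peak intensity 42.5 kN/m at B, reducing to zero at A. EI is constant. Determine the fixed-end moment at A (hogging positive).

Release both end moments; the primary structure is a simply-supported span AB with redundants M_A and M_B.
End rotations of the released simple span under the applied load (×1/EI):
  at A: point load 73.5 at a = 3.33: Pab(L + b)/(6LEI) = 453.6/EI
  at B: point load 73.5 at a = 3.33: Pab(L + a)/(6LEI) = 362.7/EI
  at A: triangular load, peak 42.5: 7w₀L³/(360EI) = 826.4/EI
  at B: triangular load, peak 42.5: w₀L³/(45EI) = 944.4/EI
  θ_A0 = 1280/EI,  θ_B0 = 1307/EI
Flexibility coefficients: a unit moment at one end gives L/(3EI) there and L/(6EI) at the far end, so f₁₁ = f₂₂ = 3.333/EI and f₁₂ = f₂₁ = 1.667/EI.
Compatibility — zero rotation at each built-in end:
  3.333 M_A + 1.667 M_B = 1280
  1.667 M_A + 3.333 M_B = 1307
Solving the pair gives M_A = 250.6 kN·m and M_B = 266.9 kN·m (hogging).

M_A = 250.6 kN·m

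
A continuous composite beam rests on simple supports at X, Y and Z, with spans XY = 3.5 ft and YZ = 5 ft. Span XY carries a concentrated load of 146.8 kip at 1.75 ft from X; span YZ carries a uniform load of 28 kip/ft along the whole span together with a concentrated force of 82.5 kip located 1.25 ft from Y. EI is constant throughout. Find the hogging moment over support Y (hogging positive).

Take M_Y as the redundant. Released structure: two simple spans XY and YZ with a hinge at Y.
Rotations at Y on the released spans (each span's end-slope, ×1/EI):
  span XY: point load 146.8 at a = 1.75: Pab(L + a)/(6LEI) = 112.4/EI
  span YZ: UDL 28: wL³/(24EI) = 145.8/EI
  span YZ: point load 82.5 at a = 1.25: Pab(L + b)/(6LEI) = 112.8/EI
  relative rotation θ_0 = (112.4 + 258.6)/EI = 371/EI
A unit hogging moment at Y produces rotation L₁/(3EI) + L₂/(3EI) = 2.833/EI.
Slope continuity at Y: θ_0 = M_Y·2.833/EI, so M_Y = 371/2.833 = 130.9 kip·ft (hogging).

M_Y = 130.9 kip·ft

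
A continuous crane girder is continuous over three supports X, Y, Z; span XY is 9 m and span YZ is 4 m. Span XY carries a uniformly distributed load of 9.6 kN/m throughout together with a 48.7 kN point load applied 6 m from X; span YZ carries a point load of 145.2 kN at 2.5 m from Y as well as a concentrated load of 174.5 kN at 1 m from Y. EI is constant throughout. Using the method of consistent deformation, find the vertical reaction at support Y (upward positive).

Insert a hinge at Y; M_Y is the redundant, and each span becomes simply supported.
Discontinuity in slope at Y on the released structure — sum the simple-span end rotations:
  span XY: UDL 9.6: wL³/(24EI) = 291.6/EI
  span XY: point load 48.7 at a = 6: Pab(L + a)/(6LEI) = 243.5/EI
  span YZ: point load 145.2 at a = 2.5: Pab(L + b)/(6LEI) = 124.8/EI
  span YZ: point load 174.5 at a = 1: Pab(L + b)/(6LEI) = 152.7/EI
  relative rotation θ_0 = (535.1 + 277.5)/EI = 812.6/EI
A unit hogging moment at Y produces rotation L₁/(3EI) + L₂/(3EI) = 4.333/EI.
Compatibility: M_Y·(L₁+L₂)/(3EI) = θ_0, giving M_Y = 187.5 kN·m (hogging).
Span XY, ΣM about X with M_Y applied at Y: R_Y^{XY}·9 = 681 + 187.5, so R_Y^{XY} = 96.5 kN and R_X = 135.1 − 96.5 = 38.6 kN.
Span YZ, ΣM about Z: R_Y^{YZ}·4 = 741.3 + 187.5, so R_Y^{YZ} = 232.2 kN and R_Z = 319.7 − 232.2 = 87.5 kN.
R_Y = 96.5 + 232.2 = 328.7 kN.

R_Y = 328.7 kN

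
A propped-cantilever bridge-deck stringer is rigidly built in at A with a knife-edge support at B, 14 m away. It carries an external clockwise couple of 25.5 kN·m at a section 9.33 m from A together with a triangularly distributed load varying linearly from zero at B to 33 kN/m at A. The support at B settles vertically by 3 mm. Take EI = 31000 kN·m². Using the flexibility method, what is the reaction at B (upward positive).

Release the roller at B. Primary structure: cantilever fixed at A.
Primary-structure tip deflection at B by superposition:
  clockwise couple 25.5 at a = 9.33: M₀a(2L − a)/(2EI) = 2221/EI
  triangular load, peak 33 at the fixed end: w₀L⁴/(30EI) = 42258/EI
  δ_0 = 44479/EI
Flexibility coefficient — unit upward force at B: δ_{BB} = L³/(3EI) = 914.7/EI.
With EI = 31000 kN·m²: δ_0 = 1.4348 m and δ_{BB} = 0.029505 m/kN.
Compatibility — the beam at B must follow the support down by 0.003 m: δ_0 − R_B·δ_{BB} = 0.003, so R_B = (1.4348 − 0.003)/0.029505 = 48.53 kN.

R_B = 48.53 kN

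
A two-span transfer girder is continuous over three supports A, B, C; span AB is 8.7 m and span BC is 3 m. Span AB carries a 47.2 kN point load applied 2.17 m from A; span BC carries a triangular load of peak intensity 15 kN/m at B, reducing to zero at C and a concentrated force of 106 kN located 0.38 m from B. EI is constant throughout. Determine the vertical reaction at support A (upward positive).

R_A = 30.09 kN

Insert a hinge at B; M_B is the redundant, and each span becomes simply supported.
Discontinuity in slope at B on the released structure — sum the simple-span end rotations:
  span AB: point load 47.2 at a = 2.17: Pab(L + a)/(6LEI) = 139.3/EI
  span BC: triangular load, peak 15: w₀L³/(45EI) = 9/EI
  span BC: point load 106 at a = 0.38: Pab(L + b)/(6LEI) = 32.95/EI
  relative rotation θ_0 = (139.3 + 41.95)/EI = 181.2/EI
A unit hogging moment at B produces rotation L₁/(3EI) + L₂/(3EI) = 3.9/EI.
Compatibility: M_B·(L₁+L₂)/(3EI) = θ_0, giving M_B = 46.47 kN·m (hogging).
Span AB, ΣM about A with M_B applied at B: R_B^{AB}·8.7 = 102.4 + 46.47, so R_B^{AB} = 17.11 kN and R_A = 47.2 − 17.11 = 30.09 kN.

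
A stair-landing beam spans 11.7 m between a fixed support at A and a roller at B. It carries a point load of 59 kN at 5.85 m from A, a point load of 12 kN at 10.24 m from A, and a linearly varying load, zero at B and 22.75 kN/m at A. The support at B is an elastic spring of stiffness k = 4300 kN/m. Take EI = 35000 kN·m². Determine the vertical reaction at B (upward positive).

R_B = 54 kN

Release the roller at B. Primary structure: cantilever fixed at A.
Downward deflection at the released point B due to the loads:
  point load 59 at a = 5.85: Pa²(3L − a)/(6EI) = 9843/EI
  point load 12 at a = 10.24: Pa²(3L − a)/(6EI) = 5214/EI
  triangular load, peak 22.75 at the fixed end: w₀L⁴/(30EI) = 14210/EI
  δ_0 = 29267/EI
Tip deflection under a unit load at B: L³/(3EI) = 533.9/EI.
With EI = 35000 kN·m²: δ_0 = 0.8362 m and δ_{BB} = 0.015253 m/kN.
Compatibility — the spring shortens by R_B/k under the reaction it provides: δ_0 − R_B·δ_{BB} = R_B/k. With 1/k = 0.000233 m/kN, R_B = δ_0 / (δ_{BB} + 1/k) = 0.8362 / (0.015253 + 0.000233) = 54 kN.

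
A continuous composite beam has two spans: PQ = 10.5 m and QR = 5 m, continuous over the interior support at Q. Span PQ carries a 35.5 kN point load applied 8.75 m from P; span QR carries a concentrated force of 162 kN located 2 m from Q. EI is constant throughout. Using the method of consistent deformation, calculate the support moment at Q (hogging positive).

M_Q = 82.32 kN·m

Take M_Q as the redundant. Released structure: two simple spans PQ and QR with a hinge at Q.
Discontinuity in slope at Q on the released structure — sum the simple-span end rotations:
  span PQ: point load 35.5 at a = 8.75: Pab(L + a)/(6LEI) = 166.1/EI
  span QR: point load 162 at a = 2: Pab(L + b)/(6LEI) = 259.2/EI
  relative rotation θ_0 = (166.1 + 259.2)/EI = 425.3/EI
A unit hogging moment at Q produces rotation L₁/(3EI) + L₂/(3EI) = 5.167/EI.
Compatibility: M_Q·(L₁+L₂)/(3EI) = θ_0, giving M_Q = 82.32 kN·m (hogging).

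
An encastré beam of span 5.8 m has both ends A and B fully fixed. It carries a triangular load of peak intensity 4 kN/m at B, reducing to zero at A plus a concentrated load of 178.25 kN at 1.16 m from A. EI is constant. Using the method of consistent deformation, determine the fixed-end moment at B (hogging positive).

M_B = 39.81 kN·m

Take the two fixed-end moments M_A, M_B as redundants; the released structure is the simple span AB.
Simple-span end rotations at A and B under the given loads:
  at A: triangular load, peak 4: 7w₀L³/(360EI) = 15.18/EI
  at B: triangular load, peak 4: w₀L³/(45EI) = 17.34/EI
  at A: point load 178.25 at a = 1.16: Pab(L + b)/(6LEI) = 287.8/EI
  at B: point load 178.25 at a = 1.16: Pab(L + a)/(6LEI) = 191.9/EI
  θ_A0 = 303/EI,  θ_B0 = 209.2/EI
Flexibility coefficients: a unit moment at one end gives L/(3EI) there and L/(6EI) at the far end, so f₁₁ = f₂₂ = 1.933/EI and f₁₂ = f₂₁ = 0.9667/EI.
Compatibility — zero rotation at each built-in end:
  1.933 M_A + 0.9667 M_B = 303
  0.9667 M_A + 1.933 M_B = 209.2
Solving the pair gives M_A = 136.8 kN·m and M_B = 39.81 kN·m (hogging).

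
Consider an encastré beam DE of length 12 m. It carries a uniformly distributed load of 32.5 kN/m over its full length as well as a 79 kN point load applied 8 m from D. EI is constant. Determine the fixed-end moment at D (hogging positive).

Release both end moments; the primary structure is a simply-supported span DE with redundants M_D and M_E.
On the primary (simply-supported) span, the end slopes from the loading are:
  at D: UDL 32.5: wL³/(24EI) = 2340/EI
  at E: UDL 32.5: wL³/(24EI) = 2340/EI
  at D: point load 79 at a = 8: Pab(L + b)/(6LEI) = 561.8/EI
  at E: point load 79 at a = 8: Pab(L + a)/(6LEI) = 702.2/EI
  θ_D0 = 2902/EI,  θ_E0 = 3042/EI
Flexibility coefficients: a unit moment at one end gives L/(3EI) there and L/(6EI) at the far end, so f₁₁ = f₂₂ = 4/EI and f₁₂ = f₂₁ = 2/EI.
Compatibility — zero rotation at each built-in end:
  4 M_D + 2 M_E = 2902
  2 M_D + 4 M_E = 3042
Solving the pair gives M_D = 460.2 kN·m and M_E = 530.4 kN·m (hogging).

M_D = 460.2 kN·m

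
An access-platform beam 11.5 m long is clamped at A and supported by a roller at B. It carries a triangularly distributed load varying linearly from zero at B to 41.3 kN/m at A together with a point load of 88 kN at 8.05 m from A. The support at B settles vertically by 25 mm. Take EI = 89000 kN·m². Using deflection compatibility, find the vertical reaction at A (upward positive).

R_A = 232.8 kN

Release the roller at B. Primary structure: cantilever fixed at A.
Free-end deflection of the primary structure under the applied loading (downward +):
  triangular load, peak 41.3 at the fixed end: w₀L⁴/(30EI) = 24078/EI
  point load 88 at a = 8.05: Pa²(3L − a)/(6EI) = 25139/EI
  δ_0 = 49217/EI
Tip deflection under a unit load at B: L³/(3EI) = 507/EI.
With EI = 89000 kN·m²: δ_0 = 0.553 m and δ_{BB} = 0.005696 m/kN.
Compatibility — the beam at B must follow the support down by 0.025 m: δ_0 − R_B·δ_{BB} = 0.025, so R_B = (0.553 − 0.025)/0.005696 = 92.69 kN.
Vertical equilibrium: R_A = ΣP − R_B = 325.5 − 92.69 = 232.8 kN.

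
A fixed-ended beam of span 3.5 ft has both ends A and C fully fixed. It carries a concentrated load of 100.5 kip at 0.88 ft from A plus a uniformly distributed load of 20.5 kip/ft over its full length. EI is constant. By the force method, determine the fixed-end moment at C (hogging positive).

Take the two fixed-end moments M_A, M_C as redundants; the released structure is the simple span AC.
Simple-span end rotations at A and C under the given loads:
  at A: point load 100.5 at a = 0.88: Pab(L + b)/(6LEI) = 67.53/EI
  at C: point load 100.5 at a = 0.88: Pab(L + a)/(6LEI) = 48.33/EI
  at A: UDL 20.5: wL³/(24EI) = 36.62/EI
  at C: UDL 20.5: wL³/(24EI) = 36.62/EI
  θ_A0 = 104.2/EI,  θ_C0 = 84.95/EI
Flexibility coefficients: a unit moment at one end gives L/(3EI) there and L/(6EI) at the far end, so f₁₁ = f₂₂ = 1.167/EI and f₁₂ = f₂₁ = 0.5833/EI.
Compatibility — zero rotation at each built-in end:
  1.167 M_A + 0.5833 M_C = 104.2
  0.5833 M_A + 1.167 M_C = 84.95
Solving the pair gives M_A = 70.49 kip·ft and M_C = 37.57 kip·ft (hogging).

M_C = 37.57 kip·ft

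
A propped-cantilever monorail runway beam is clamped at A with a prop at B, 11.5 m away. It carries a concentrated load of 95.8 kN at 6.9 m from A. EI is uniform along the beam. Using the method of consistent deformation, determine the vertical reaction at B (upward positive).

Release the roller at B. Primary structure: cantilever fixed at A.
Downward deflection at the released point B due to the loads:
  point load 95.8 at a = 6.9: Pa²(3L − a)/(6EI) = 20981/EI
Tip deflection under a unit load at B: L³/(3EI) = 507/EI.
Compatibility at B: δ_0 − R_B·δ_{BB} = 0, so R_B = 20981/507 = 41.39 kN.

R_B = 41.39 kN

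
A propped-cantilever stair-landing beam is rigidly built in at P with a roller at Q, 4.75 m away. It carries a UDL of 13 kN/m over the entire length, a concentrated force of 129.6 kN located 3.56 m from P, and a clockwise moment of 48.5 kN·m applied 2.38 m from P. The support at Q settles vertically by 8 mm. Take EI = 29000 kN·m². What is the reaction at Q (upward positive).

Release the roller at Q. Primary structure: cantilever fixed at P.
Downward deflection at the released point Q due to the loads:
  UDL 13: wL⁴/(8EI) = 827.2/EI
  point load 129.6 at a = 3.56: Pa²(3L − a)/(6EI) = 2926/EI
  clockwise couple 48.5 at a = 2.38: M₀a(2L − a)/(2EI) = 410.9/EI
  δ_0 = 4165/EI
Tip deflection under a unit load at Q: L³/(3EI) = 35.72/EI.
With EI = 29000 kN·m²: δ_0 = 0.14361 m and δ_{QQ} = 0.001232 m/kN.
Compatibility — the beam at Q must follow the support down by 0.008 m: δ_0 − R_Q·δ_{QQ} = 0.008, so R_Q = (0.14361 − 0.008)/0.001232 = 110.1 kN.

R_Q = 110.1 kN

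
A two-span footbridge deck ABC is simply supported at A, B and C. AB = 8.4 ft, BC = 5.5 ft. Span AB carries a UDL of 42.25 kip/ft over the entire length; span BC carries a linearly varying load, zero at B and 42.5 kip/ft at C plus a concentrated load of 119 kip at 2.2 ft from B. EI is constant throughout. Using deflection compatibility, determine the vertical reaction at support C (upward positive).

Release continuity at B by inserting a hinge; the redundant is the internal moment M_B. The primary structure is two simply-supported spans AB and BC.
Discontinuity in slope at B on the released structure — sum the simple-span end rotations:
  span AB: UDL 42.25: wL³/(24EI) = 1043/EI
  span BC: triangular load, peak 42.5: 7w₀L³/(360EI) = 137.5/EI
  span BC: point load 119 at a = 2.2: Pab(L + b)/(6LEI) = 230.4/EI
  relative rotation θ_0 = (1043 + 367.9)/EI = 1411/EI
A unit hogging moment at B produces rotation L₁/(3EI) + L₂/(3EI) = 4.633/EI.
Slope continuity at B: θ_0 = M_B·4.633/EI, so M_B = 1411/4.633 = 304.6 kip·ft (hogging).
Span BC, ΣM about C: R_B^{BC}·5.5 = 607 + 304.6, so R_B^{BC} = 165.7 kip and R_C = 235.9 − 165.7 = 70.14 kip.

R_C = 70.14 kip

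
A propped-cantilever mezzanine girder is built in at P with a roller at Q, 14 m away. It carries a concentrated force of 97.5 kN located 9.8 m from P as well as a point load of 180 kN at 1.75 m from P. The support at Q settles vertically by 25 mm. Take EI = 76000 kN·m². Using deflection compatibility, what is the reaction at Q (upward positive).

R_Q = 56.91 kN

Remove the prop at Q; the released (primary) structure is a cantilever built in at P.
Primary-structure tip deflection at Q by superposition:
  point load 97.5 at a = 9.8: Pa²(3L − a)/(6EI) = 50253/EI
  point load 180 at a = 1.75: Pa²(3L − a)/(6EI) = 3698/EI
  δ_0 = 53951/EI
Flexibility coefficient — unit upward force at Q: δ_{QQ} = L³/(3EI) = 914.7/EI.
With EI = 76000 kN·m²: δ_0 = 0.70988 m and δ_{QQ} = 0.012035 m/kN.
Compatibility — the beam at Q must follow the support down by 0.025 m: δ_0 − R_Q·δ_{QQ} = 0.025, so R_Q = (0.70988 − 0.025)/0.012035 = 56.91 kN.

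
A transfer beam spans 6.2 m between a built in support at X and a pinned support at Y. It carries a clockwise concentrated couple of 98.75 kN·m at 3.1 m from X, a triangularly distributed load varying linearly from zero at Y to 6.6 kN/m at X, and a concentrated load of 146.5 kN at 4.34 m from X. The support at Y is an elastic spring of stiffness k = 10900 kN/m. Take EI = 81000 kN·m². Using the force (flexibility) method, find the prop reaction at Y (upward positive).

Choose R_Y as the redundant. The primary structure is the cantilever fixed at X.
Deflection at Y on the released cantilever, summing each load's contribution:
  clockwise couple 98.75 at a = 3.1: M₀a(2L − a)/(2EI) = 1423/EI
  triangular load, peak 6.6 at the fixed end: w₀L⁴/(30EI) = 325.1/EI
  point load 146.5 at a = 4.34: Pa²(3L − a)/(6EI) = 6558/EI
  δ_0 = 8307/EI
Flexibility coefficient — unit upward force at Y: δ_{YY} = L³/(3EI) = 79.44/EI.
With EI = 81000 kN·m²: δ_0 = 0.10255 m and δ_{YY} = 0.000981 m/kN.
Compatibility — the spring shortens by R_Y/k under the reaction it provides: δ_0 − R_Y·δ_{YY} = R_Y/k. With 1/k = 0.000092 m/kN, R_Y = δ_0 / (δ_{YY} + 1/k) = 0.10255 / (0.000981 + 0.000092) = 95.62 kN.

R_Y = 95.62 kN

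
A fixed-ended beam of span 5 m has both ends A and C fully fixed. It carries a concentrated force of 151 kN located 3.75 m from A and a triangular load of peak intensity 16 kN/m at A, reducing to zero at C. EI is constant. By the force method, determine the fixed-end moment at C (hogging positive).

M_C = 119.5 kN·m

Release both end moments; the primary structure is a simply-supported span AC with redundants M_A and M_C.
End rotations of the released simple span under the applied load (×1/EI):
  at A: point load 151 at a = 3.75: Pab(L + b)/(6LEI) = 147.5/EI
  at C: point load 151 at a = 3.75: Pab(L + a)/(6LEI) = 206.4/EI
  at A: triangular load, peak 16: w₀L³/(45EI) = 44.44/EI
  at C: triangular load, peak 16: 7w₀L³/(360EI) = 38.89/EI
  θ_A0 = 191.9/EI,  θ_C0 = 245.3/EI
Flexibility coefficients: a unit moment at one end gives L/(3EI) there and L/(6EI) at the far end, so f₁₁ = f₂₂ = 1.667/EI and f₁₂ = f₂₁ = 0.8333/EI.
Compatibility — zero rotation at each built-in end:
  1.667 M_A + 0.8333 M_C = 191.9
  0.8333 M_A + 1.667 M_C = 245.3
Solving the pair gives M_A = 55.39 kN·m and M_C = 119.5 kN·m (hogging).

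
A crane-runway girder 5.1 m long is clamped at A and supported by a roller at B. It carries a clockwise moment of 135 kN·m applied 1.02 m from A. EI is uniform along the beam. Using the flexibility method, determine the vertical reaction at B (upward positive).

Release the roller at B. Primary structure: cantilever fixed at A.
Downward deflection at the released point B due to the loads:
  clockwise couple 135 at a = 1.02: M₀a(2L − a)/(2EI) = 632/EI
Flexibility coefficient — unit upward force at B: δ_{BB} = L³/(3EI) = 44.22/EI.
Compatibility at B: δ_0 − R_B·δ_{BB} = 0, so R_B = 632/44.22 = 14.29 kN.

R_B = 14.29 kN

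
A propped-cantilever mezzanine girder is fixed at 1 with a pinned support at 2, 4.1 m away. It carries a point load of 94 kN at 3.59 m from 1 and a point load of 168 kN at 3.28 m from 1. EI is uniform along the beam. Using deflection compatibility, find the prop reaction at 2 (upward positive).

Take the reaction at 2 as the redundant and release it; the primary structure is a cantilever fixed at 1.
Free-end deflection of the primary structure under the applied loading (downward +):
  point load 94 at a = 3.59: Pa²(3L − a)/(6EI) = 1759/EI
  point load 168 at a = 3.28: Pa²(3L − a)/(6EI) = 2717/EI
  δ_0 = 4476/EI
Tip deflection under a unit load at 2: L³/(3EI) = 22.97/EI.
The prop prevents deflection at 2: R_2 = δ_0/δ_{22} = 4476/22.97 = 194.8 kN.

R_2 = 194.8 kN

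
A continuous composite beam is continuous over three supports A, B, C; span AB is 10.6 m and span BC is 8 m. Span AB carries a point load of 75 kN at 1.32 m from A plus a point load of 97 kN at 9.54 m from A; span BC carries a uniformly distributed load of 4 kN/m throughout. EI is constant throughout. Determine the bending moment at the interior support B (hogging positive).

Release continuity at B by inserting a hinge; the redundant is the internal moment M_B. The primary structure is two simply-supported spans AB and BC.
End slopes at the hinge B, treating each span as simply supported:
  span AB: point load 75 at a = 1.32: Pab(L + a)/(6LEI) = 172.2/EI
  span AB: point load 97 at a = 9.54: Pab(L + a)/(6LEI) = 310.6/EI
  span BC: UDL 4: wL³/(24EI) = 85.33/EI
  relative rotation θ_0 = (482.8 + 85.33)/EI = 568.1/EI
A unit hogging moment at B produces rotation L₁/(3EI) + L₂/(3EI) = 6.2/EI.
Slope continuity at B: θ_0 = M_B·6.2/EI, so M_B = 568.1/6.2 = 91.64 kN·m (hogging).

M_B = 91.64 kN·m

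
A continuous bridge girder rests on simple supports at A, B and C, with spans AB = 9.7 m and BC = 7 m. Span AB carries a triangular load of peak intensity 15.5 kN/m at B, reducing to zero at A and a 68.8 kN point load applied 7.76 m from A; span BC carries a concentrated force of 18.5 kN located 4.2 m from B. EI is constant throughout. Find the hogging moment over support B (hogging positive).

Insert a hinge at B; M_B is the redundant, and each span becomes simply supported.
Discontinuity in slope at B on the released structure — sum the simple-span end rotations:
  span AB: triangular load, peak 15.5: w₀L³/(45EI) = 314.4/EI
  span AB: point load 68.8 at a = 7.76: Pab(L + a)/(6LEI) = 310.7/EI
  span BC: point load 18.5 at a = 4.2: Pab(L + b)/(6LEI) = 50.76/EI
  relative rotation θ_0 = (625.1 + 50.76)/EI = 675.9/EI
A unit hogging moment at B produces rotation L₁/(3EI) + L₂/(3EI) = 5.567/EI.
Slope continuity at B: θ_0 = M_B·5.567/EI, so M_B = 675.9/5.567 = 121.4 kN·m (hogging).

M_B = 121.4 kN·m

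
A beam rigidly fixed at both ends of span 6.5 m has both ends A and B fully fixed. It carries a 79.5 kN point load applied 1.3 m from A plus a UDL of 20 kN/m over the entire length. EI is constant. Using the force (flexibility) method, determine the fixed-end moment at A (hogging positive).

Take the two fixed-end moments M_A, M_B as redundants; the released structure is the simple span AB.
Simple-span end rotations at A and B under the given loads:
  at A: point load 79.5 at a = 1.3: Pab(L + b)/(6LEI) = 161.2/EI
  at B: point load 79.5 at a = 1.3: Pab(L + a)/(6LEI) = 107.5/EI
  at A: UDL 20: wL³/(24EI) = 228.9/EI
  at B: UDL 20: wL³/(24EI) = 228.9/EI
  θ_A0 = 390.1/EI,  θ_B0 = 336.3/EI
Flexibility coefficients: a unit moment at one end gives L/(3EI) there and L/(6EI) at the far end, so f₁₁ = f₂₂ = 2.167/EI and f₁₂ = f₂₁ = 1.083/EI.
Compatibility — zero rotation at each built-in end:
  2.167 M_A + 1.083 M_B = 390.1
  1.083 M_A + 2.167 M_B = 336.3
Solving the pair gives M_A = 136.6 kN·m and M_B = 86.95 kN·m (hogging).

M_A = 136.6 kN·m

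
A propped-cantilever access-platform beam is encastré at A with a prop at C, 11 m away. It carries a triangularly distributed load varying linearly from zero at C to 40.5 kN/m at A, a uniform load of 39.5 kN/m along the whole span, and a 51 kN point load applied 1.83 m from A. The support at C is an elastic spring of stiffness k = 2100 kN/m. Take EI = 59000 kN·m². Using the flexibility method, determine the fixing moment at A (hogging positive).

Remove the prop at C; the released (primary) structure is a cantilever built in at A.
Primary-structure tip deflection at C by superposition:
  triangular load, peak 40.5 at the fixed end: w₀L⁴/(30EI) = 19765/EI
  UDL 39.5: wL⁴/(8EI) = 72290/EI
  point load 51 at a = 1.83: Pa²(3L − a)/(6EI) = 887.3/EI
  δ_0 = 92943/EI
Tip deflection under a unit load at C: L³/(3EI) = 443.7/EI.
With EI = 59000 kN·m²: δ_0 = 1.5753 m and δ_{CC} = 0.00752 m/kN.
Compatibility — the spring shortens by R_C/k under the reaction it provides: δ_0 − R_C·δ_{CC} = R_C/k. With 1/k = 0.000476 m/kN, R_C = δ_0 / (δ_{CC} + 1/k) = 1.5753 / (0.00752 + 0.000476) = 197 kN.
Moment equilibrium about A: M_A = Σ(load moments about A) − R_C·L = 3300 − 197×11 = 1133 kN·m.

M_A = 1133 kN·m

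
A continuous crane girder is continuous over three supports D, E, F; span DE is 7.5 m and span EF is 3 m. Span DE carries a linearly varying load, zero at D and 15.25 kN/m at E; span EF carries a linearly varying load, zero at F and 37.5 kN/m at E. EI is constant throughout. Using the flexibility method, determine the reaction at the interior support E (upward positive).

Take M_E as the redundant. Released structure: two simple spans DE and EF with a hinge at E.
End slopes at the hinge E, treating each span as simply supported:
  span DE: triangular load, peak 15.25: w₀L³/(45EI) = 143/EI
  span EF: triangular load, peak 37.5: w₀L³/(45EI) = 22.5/EI
  relative rotation θ_0 = (143 + 22.5)/EI = 165.5/EI
A unit hogging moment at E produces rotation L₁/(3EI) + L₂/(3EI) = 3.5/EI.
Compatibility: M_E·(L₁+L₂)/(3EI) = θ_0, giving M_E = 47.28 kN·m (hogging).
Span DE, ΣM about D with M_E applied at E: R_E^{DE}·7.5 = 285.9 + 47.28, so R_E^{DE} = 44.43 kN and R_D = 57.19 − 44.43 = 12.76 kN.
Span EF, ΣM about F: R_E^{EF}·3 = 112.5 + 47.28, so R_E^{EF} = 53.26 kN and R_F = 56.25 − 53.26 = 2.991 kN.
R_E = 44.43 + 53.26 = 97.69 kN.

R_E = 97.69 kN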